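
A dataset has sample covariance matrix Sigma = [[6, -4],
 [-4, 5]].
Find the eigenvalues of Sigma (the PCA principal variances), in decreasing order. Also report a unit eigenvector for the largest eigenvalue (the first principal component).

Step 1 — characteristic polynomial of 2×2 Sigma:
  det(Sigma - λI) = λ² - trace · λ + det = 0.
  trace = 6 + 5 = 11, det = 6·5 - (-4)² = 14.
Step 2 — discriminant:
  Δ = trace² - 4·det = 121 - 56 = 65.
Step 3 — eigenvalues:
  λ = (trace ± √Δ)/2 = (11 ± 8.0623)/2,
  λ_1 = 9.5311,  λ_2 = 1.4689.

Step 4 — unit eigenvector for λ_1: solve (Sigma - λ_1 I)v = 0. First row:
  (6 - 9.5311)·v_x + (-4)·v_y = 0, i.e. (-3.5311)·v_x + (-4)·v_y = 0,
  so v ∝ (b, λ_1 - a) = (-4, 3.5311); multiply by -1 so the first entry is positive: u = (4, -3.5311).
  ||u|| = √((4)² + (-3.5311)²) = √(28.4689) ≈ 5.3356,
  v_1 = u/||u|| ≈ (0.7497, -0.6618) (||v_1|| = 1).

λ_1 = 9.5311,  λ_2 = 1.4689;  v_1 ≈ (0.7497, -0.6618)


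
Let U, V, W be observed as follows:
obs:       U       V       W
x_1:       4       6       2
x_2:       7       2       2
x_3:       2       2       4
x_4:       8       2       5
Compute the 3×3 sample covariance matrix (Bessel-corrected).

Step 1 — column means:
  mean(U) = (4 + 7 + 2 + 8) / 4 = 21/4 = 5.25
  mean(V) = (6 + 2 + 2 + 2) / 4 = 12/4 = 3
  mean(W) = (2 + 2 + 4 + 5) / 4 = 13/4 = 3.25

Step 2 — sample covariance S[i,j] = (1/(n-1)) · Σ_k (x_{k,i} - mean_i) · (x_{k,j} - mean_j), with n-1 = 3.
  S[U,U] = ((-1.25)·(-1.25) + (1.75)·(1.75) + (-3.25)·(-3.25) + (2.75)·(2.75)) / 3 = 22.75/3 = 7.5833
  S[U,V] = ((-1.25)·(3) + (1.75)·(-1) + (-3.25)·(-1) + (2.75)·(-1)) / 3 = -5/3 = -1.6667
  S[U,W] = ((-1.25)·(-1.25) + (1.75)·(-1.25) + (-3.25)·(0.75) + (2.75)·(1.75)) / 3 = 1.75/3 = 0.5833
  S[V,V] = ((3)·(3) + (-1)·(-1) + (-1)·(-1) + (-1)·(-1)) / 3 = 12/3 = 4
  S[V,W] = ((3)·(-1.25) + (-1)·(-1.25) + (-1)·(0.75) + (-1)·(1.75)) / 3 = -5/3 = -1.6667
  S[W,W] = ((-1.25)·(-1.25) + (-1.25)·(-1.25) + (0.75)·(0.75) + (1.75)·(1.75)) / 3 = 6.75/3 = 2.25

S is symmetric (S[j,i] = S[i,j]). Assembling:

S = [[7.5833, -1.6667, 0.5833],
 [-1.6667, 4, -1.6667],
 [0.5833, -1.6667, 2.25]]


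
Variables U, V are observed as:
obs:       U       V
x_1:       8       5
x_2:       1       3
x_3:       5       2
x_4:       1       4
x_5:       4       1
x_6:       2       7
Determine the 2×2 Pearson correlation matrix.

Step 1 — column means:
  mean(U) = (8 + 1 + 5 + 1 + 4 + 2) / 6 = 21/6 = 3.5
  mean(V) = (5 + 3 + 2 + 4 + 1 + 7) / 6 = 22/6 = 3.6667

Step 2 — sample variances and covariances s[i,j] = (1/(n-1)) · Σ_k (x_{k,i} - mean_i) · (x_{k,j} - mean_j), with n-1 = 5:
  s[U,U] = ((4.5)·(4.5) + (-2.5)·(-2.5) + (1.5)·(1.5) + (-2.5)·(-2.5) + (0.5)·(0.5) + (-1.5)·(-1.5)) / 5 = 37.5/5 = 7.5
  s[U,V] = ((4.5)·(1.3333) + (-2.5)·(-0.6667) + (1.5)·(-1.6667) + (-2.5)·(0.3333) + (0.5)·(-2.6667) + (-1.5)·(3.3333)) / 5 = -2/5 = -0.4
  s[V,V] = ((1.3333)·(1.3333) + (-0.6667)·(-0.6667) + (-1.6667)·(-1.6667) + (0.3333)·(0.3333) + (-2.6667)·(-2.6667) + (3.3333)·(3.3333)) / 5 = 23.3333/5 = 4.6667
  Sample standard deviations s_i = √(s[i,i]):
  s(U) = √(7.5) = 2.7386
  s(V) = √(4.6667) = 2.1602

Step 3 — r_{ij} = s_{ij} / (s_i · s_j):
  r[U,U] = 1 (diagonal).
  r[U,V] = -0.4 / (2.7386 · 2.1602) = -0.4 / 5.9161 = -0.0676
  r[V,V] = 1 (diagonal).

R is symmetric with unit diagonal. Assembling:

R = [[1, -0.0676],
 [-0.0676, 1]]


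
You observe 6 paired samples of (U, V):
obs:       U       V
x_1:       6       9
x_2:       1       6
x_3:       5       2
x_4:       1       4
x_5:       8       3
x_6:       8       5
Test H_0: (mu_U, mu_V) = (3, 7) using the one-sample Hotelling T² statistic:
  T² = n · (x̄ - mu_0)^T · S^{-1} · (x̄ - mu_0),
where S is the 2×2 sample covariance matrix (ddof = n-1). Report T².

Step 1 — sample mean vector:
  mean(U) = (6 + 1 + 5 + 1 + 8 + 8) / 6 = 29/6 = 4.8333
  mean(V) = (9 + 6 + 2 + 4 + 3 + 5) / 6 = 29/6 = 4.8333
  x̄ = (4.8333, 4.8333),  deviation x̄ - mu_0 = (4.8333, 4.8333) - (3, 7) = (1.8333, -2.1667).

Step 2 — sample covariance matrix, S[i,j] = (1/(n-1)) · Σ_k (x_{k,i} - mean_i) · (x_{k,j} - mean_j), divisor n-1 = 5:
  S[U,U] = ((1.1667)·(1.1667) + (-3.8333)·(-3.8333) + (0.1667)·(0.1667) + (-3.8333)·(-3.8333) + (3.1667)·(3.1667) + (3.1667)·(3.1667)) / 5 = 50.8333/5 = 10.1667
  S[U,V] = ((1.1667)·(4.1667) + (-3.8333)·(1.1667) + (0.1667)·(-2.8333) + (-3.8333)·(-0.8333) + (3.1667)·(-1.8333) + (3.1667)·(0.1667)) / 5 = -2.1667/5 = -0.4333
  S[V,V] = ((4.1667)·(4.1667) + (1.1667)·(1.1667) + (-2.8333)·(-2.8333) + (-0.8333)·(-0.8333) + (-1.8333)·(-1.8333) + (0.1667)·(0.1667)) / 5 = 30.8333/5 = 6.1667
  S = [[10.1667, -0.4333],
 [-0.4333, 6.1667]].

Step 3 — invert S. det(S) = 10.1667·6.1667 - (-0.4333)² = 62.5067.
  S^{-1} = (1/det) · [[d, -b], [-b, a]] = [[0.0987, 0.0069],
 [0.0069, 0.1626]].

Step 4 — quadratic form (x̄ - mu_0)^T · S^{-1} · (x̄ - mu_0):
  S^{-1} · (x̄ - mu_0) = (0.1658, -0.3397),
  (x̄ - mu_0)^T · [...] = (1.8333)·(0.1658) + (-2.1667)·(-0.3397) = 1.0401.

Step 5 — scale by n: T² = 6 · 1.0401 = 6.2404.

T² ≈ 6.2404


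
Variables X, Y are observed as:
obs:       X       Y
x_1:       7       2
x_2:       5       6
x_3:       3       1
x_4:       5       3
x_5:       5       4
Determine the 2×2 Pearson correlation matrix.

Step 1 — column means:
  mean(X) = (7 + 5 + 3 + 5 + 5) / 5 = 25/5 = 5
  mean(Y) = (2 + 6 + 1 + 3 + 4) / 5 = 16/5 = 3.2

Step 2 — sample variances and covariances s[i,j] = (1/(n-1)) · Σ_k (x_{k,i} - mean_i) · (x_{k,j} - mean_j), with n-1 = 4:
  s[X,X] = ((2)·(2) + (0)·(0) + (-2)·(-2) + (0)·(0) + (0)·(0)) / 4 = 8/4 = 2
  s[X,Y] = ((2)·(-1.2) + (0)·(2.8) + (-2)·(-2.2) + (0)·(-0.2) + (0)·(0.8)) / 4 = 2/4 = 0.5
  s[Y,Y] = ((-1.2)·(-1.2) + (2.8)·(2.8) + (-2.2)·(-2.2) + (-0.2)·(-0.2) + (0.8)·(0.8)) / 4 = 14.8/4 = 3.7
  Sample standard deviations s_i = √(s[i,i]):
  s(X) = √(2) = 1.4142
  s(Y) = √(3.7) = 1.9235

Step 3 — r_{ij} = s_{ij} / (s_i · s_j):
  r[X,X] = 1 (diagonal).
  r[X,Y] = 0.5 / (1.4142 · 1.9235) = 0.5 / 2.7203 = 0.1838
  r[Y,Y] = 1 (diagonal).

R is symmetric with unit diagonal. Assembling:

R = [[1, 0.1838],
 [0.1838, 1]]


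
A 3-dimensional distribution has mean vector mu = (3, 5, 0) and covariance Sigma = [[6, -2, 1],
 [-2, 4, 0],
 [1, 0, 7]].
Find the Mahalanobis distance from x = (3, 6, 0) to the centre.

Step 1 — centre the observation: (x - mu) = (0, 1, 0).

Step 2 — invert Sigma (cofactor / det for 3×3, or solve directly):
  Sigma^{-1} = [[0.2059, 0.1029, -0.0294],
 [0.1029, 0.3015, -0.0147],
 [-0.0294, -0.0147, 0.1471]].

Step 3 — form the quadratic (x - mu)^T · Sigma^{-1} · (x - mu):
  Sigma^{-1} · (x - mu) = (0.1029, 0.3015, -0.0147).
  (x - mu)^T · [Sigma^{-1} · (x - mu)] = (0)·(0.1029) + (1)·(0.3015) + (0)·(-0.0147) = 0.3015.

Step 4 — take square root: d = √(0.3015) ≈ 0.5491.

d(x, mu) = √(0.3015) ≈ 0.5491


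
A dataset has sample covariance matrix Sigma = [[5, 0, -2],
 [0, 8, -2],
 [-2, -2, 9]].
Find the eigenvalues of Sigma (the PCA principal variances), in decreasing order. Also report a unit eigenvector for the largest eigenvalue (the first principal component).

Step 1 — characteristic polynomial p(λ) = det(λI - Sigma) = λ³ - tr·λ² + c_1·λ - det, where tr = trace, c_1 = sum of the principal 2×2 minors, det = det(Sigma):
  tr = 5 + 8 + 9 = 22,
  c_1 = (5·8 - (0)²) + (5·9 - (-2)²) + (8·9 - (-2)²) = 40 + 41 + 68 = 149,
  det = 5·(8·9 - (-2)²) - (0)·((0)·9 - (-2)·(-2)) + (-2)·((0)·(-2) - 8·(-2)) = 5·(68) - (0)·(-4) + (-2)·(16) = 308.
  So p(λ) = λ³ - 22λ² + 149λ - 308.
Step 2 — look for an integer root (rational root theorem: any rational root is an integer divisor of 308). Testing λ = 4:
  p(4) = 64 - 352 + 596 - 308 = 0  ✓
  Dividing out (λ - 4): p(λ) = (λ - 4)(λ² - 18λ + 77).
Step 3 — remaining eigenvalues from the quadratic λ² - 18λ + 77 = 0:
  Δ = 18² - 4·77 = 324 - 308 = 16,  λ = (18 ± √16)/2 = (18 ± 4)/2 = 11 or 7.
  Sorted: λ_1 = 11,  λ_2 = 7,  λ_3 = 4  (check: sum = 22 = tr ✓).

Step 4 — unit eigenvector for λ_1 = 11: v spans the null space of (Sigma - λ_1 I), whose rows are
  r_1 = (-6, 0, -2),  r_2 = (0, -3, -2),  r_3 = (-2, -2, -2).
  v is orthogonal to every row, so take v ∝ r_1 × r_2 = ((0)·(-2) - (-2)·(-3), (-2)·(0) - (-6)·(-2), (-6)·(-3) - (0)·(0)) = (-6, -12, 18).
  Rescale (divide by 6; multiply by -1 so the first nonzero entry is positive): u = (1, 2, -3).
  ||u|| = √((1)² + (2)² + (-3)²) = √(14) ≈ 3.7417,  v_1 = u/||u|| ≈ (0.2673, 0.5345, -0.8018) (||v_1|| = 1).

λ_1 = 11,  λ_2 = 7,  λ_3 = 4;  v_1 ≈ (0.2673, 0.5345, -0.8018)


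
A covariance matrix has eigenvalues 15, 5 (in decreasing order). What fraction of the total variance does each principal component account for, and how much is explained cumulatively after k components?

Step 1 — total variance = trace(Sigma) = Σ λ_i = 15 + 5 = 20.

Step 2 — fraction explained by component i = λ_i / Σ λ:
  PC1: 15/20 = 0.75
  PC2: 5/20 = 0.25

Step 3 — cumulative fraction after k components = (λ_1 + ... + λ_k) / Σ λ:
  k = 1: 15/20 = 0.75
  k = 2: (15 + 5)/20 = 20/20 = 1

Summary (fraction, with percent):

explained: PC1 0.75 (75%), PC2 0.25 (25%);  cumulative: 0.75, 1


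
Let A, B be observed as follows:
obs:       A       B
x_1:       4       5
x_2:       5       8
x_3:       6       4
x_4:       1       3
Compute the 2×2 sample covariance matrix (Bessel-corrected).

Step 1 — column means:
  mean(A) = (4 + 5 + 6 + 1) / 4 = 16/4 = 4
  mean(B) = (5 + 8 + 4 + 3) / 4 = 20/4 = 5

Step 2 — sample covariance S[i,j] = (1/(n-1)) · Σ_k (x_{k,i} - mean_i) · (x_{k,j} - mean_j), with n-1 = 3.
  S[A,A] = ((0)·(0) + (1)·(1) + (2)·(2) + (-3)·(-3)) / 3 = 14/3 = 4.6667
  S[A,B] = ((0)·(0) + (1)·(3) + (2)·(-1) + (-3)·(-2)) / 3 = 7/3 = 2.3333
  S[B,B] = ((0)·(0) + (3)·(3) + (-1)·(-1) + (-2)·(-2)) / 3 = 14/3 = 4.6667

S is symmetric (S[j,i] = S[i,j]). Assembling:

S = [[4.6667, 2.3333],
 [2.3333, 4.6667]]


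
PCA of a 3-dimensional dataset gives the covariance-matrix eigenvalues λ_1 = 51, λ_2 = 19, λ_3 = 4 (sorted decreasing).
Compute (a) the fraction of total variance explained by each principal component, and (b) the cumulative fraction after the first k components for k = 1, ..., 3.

Step 1 — total variance = trace(Sigma) = Σ λ_i = 51 + 19 + 4 = 74.

Step 2 — fraction explained by component i = λ_i / Σ λ:
  PC1: 51/74 = 0.6892
  PC2: 19/74 = 0.2568
  PC3: 4/74 = 0.0541

Step 3 — cumulative fraction after k components = (λ_1 + ... + λ_k) / Σ λ:
  k = 1: 51/74 = 0.6892
  k = 2: (51 + 19)/74 = 70/74 = 0.9459
  k = 3: (51 + 19 + 4)/74 = 74/74 = 1

Summary (fraction, with percent):

explained: PC1 0.6892 (68.92%), PC2 0.2568 (25.68%), PC3 0.0541 (5.41%);  cumulative: 0.6892, 0.9459, 1


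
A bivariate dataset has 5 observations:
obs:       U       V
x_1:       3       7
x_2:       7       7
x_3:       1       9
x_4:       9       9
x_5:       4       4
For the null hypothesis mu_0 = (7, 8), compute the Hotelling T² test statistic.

Step 1 — sample mean vector:
  mean(U) = (3 + 7 + 1 + 9 + 4) / 5 = 24/5 = 4.8
  mean(V) = (7 + 7 + 9 + 9 + 4) / 5 = 36/5 = 7.2
  x̄ = (4.8, 7.2),  deviation x̄ - mu_0 = (4.8, 7.2) - (7, 8) = (-2.2, -0.8).

Step 2 — sample covariance matrix, S[i,j] = (1/(n-1)) · Σ_k (x_{k,i} - mean_i) · (x_{k,j} - mean_j), divisor n-1 = 4:
  S[U,U] = ((-1.8)·(-1.8) + (2.2)·(2.2) + (-3.8)·(-3.8) + (4.2)·(4.2) + (-0.8)·(-0.8)) / 4 = 40.8/4 = 10.2
  S[U,V] = ((-1.8)·(-0.2) + (2.2)·(-0.2) + (-3.8)·(1.8) + (4.2)·(1.8) + (-0.8)·(-3.2)) / 4 = 3.2/4 = 0.8
  S[V,V] = ((-0.2)·(-0.2) + (-0.2)·(-0.2) + (1.8)·(1.8) + (1.8)·(1.8) + (-3.2)·(-3.2)) / 4 = 16.8/4 = 4.2
  S = [[10.2, 0.8],
 [0.8, 4.2]].

Step 3 — invert S. det(S) = 10.2·4.2 - (0.8)² = 42.2.
  S^{-1} = (1/det) · [[d, -b], [-b, a]] = [[0.0995, -0.019],
 [-0.019, 0.2417]].

Step 4 — quadratic form (x̄ - mu_0)^T · S^{-1} · (x̄ - mu_0):
  S^{-1} · (x̄ - mu_0) = (-0.2038, -0.1517),
  (x̄ - mu_0)^T · [...] = (-2.2)·(-0.2038) + (-0.8)·(-0.1517) = 0.5697.

Step 5 — scale by n: T² = 5 · 0.5697 = 2.8483.

T² ≈ 2.8483


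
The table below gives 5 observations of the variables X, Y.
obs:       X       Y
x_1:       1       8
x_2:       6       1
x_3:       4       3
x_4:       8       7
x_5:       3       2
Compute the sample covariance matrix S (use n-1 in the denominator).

Step 1 — column means:
  mean(X) = (1 + 6 + 4 + 8 + 3) / 5 = 22/5 = 4.4
  mean(Y) = (8 + 1 + 3 + 7 + 2) / 5 = 21/5 = 4.2

Step 2 — sample covariance S[i,j] = (1/(n-1)) · Σ_k (x_{k,i} - mean_i) · (x_{k,j} - mean_j), with n-1 = 4.
  S[X,X] = ((-3.4)·(-3.4) + (1.6)·(1.6) + (-0.4)·(-0.4) + (3.6)·(3.6) + (-1.4)·(-1.4)) / 4 = 29.2/4 = 7.3
  S[X,Y] = ((-3.4)·(3.8) + (1.6)·(-3.2) + (-0.4)·(-1.2) + (3.6)·(2.8) + (-1.4)·(-2.2)) / 4 = -4.4/4 = -1.1
  S[Y,Y] = ((3.8)·(3.8) + (-3.2)·(-3.2) + (-1.2)·(-1.2) + (2.8)·(2.8) + (-2.2)·(-2.2)) / 4 = 38.8/4 = 9.7

S is symmetric (S[j,i] = S[i,j]). Assembling:

S = [[7.3, -1.1],
 [-1.1, 9.7]]


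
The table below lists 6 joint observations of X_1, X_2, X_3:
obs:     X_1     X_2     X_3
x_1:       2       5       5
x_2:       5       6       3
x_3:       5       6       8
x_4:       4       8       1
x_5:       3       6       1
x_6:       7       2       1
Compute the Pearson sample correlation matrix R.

Step 1 — column means:
  mean(X_1) = (2 + 5 + 5 + 4 + 3 + 7) / 6 = 26/6 = 4.3333
  mean(X_2) = (5 + 6 + 6 + 8 + 6 + 2) / 6 = 33/6 = 5.5
  mean(X_3) = (5 + 3 + 8 + 1 + 1 + 1) / 6 = 19/6 = 3.1667

Step 2 — sample variances and covariances s[i,j] = (1/(n-1)) · Σ_k (x_{k,i} - mean_i) · (x_{k,j} - mean_j), with n-1 = 5:
  s[X_1,X_1] = ((-2.3333)·(-2.3333) + (0.6667)·(0.6667) + (0.6667)·(0.6667) + (-0.3333)·(-0.3333) + (-1.3333)·(-1.3333) + (2.6667)·(2.6667)) / 5 = 15.3333/5 = 3.0667
  s[X_1,X_2] = ((-2.3333)·(-0.5) + (0.6667)·(0.5) + (0.6667)·(0.5) + (-0.3333)·(2.5) + (-1.3333)·(0.5) + (2.6667)·(-3.5)) / 5 = -9/5 = -1.8
  s[X_1,X_3] = ((-2.3333)·(1.8333) + (0.6667)·(-0.1667) + (0.6667)·(4.8333) + (-0.3333)·(-2.1667) + (-1.3333)·(-2.1667) + (2.6667)·(-2.1667)) / 5 = -3.3333/5 = -0.6667
  s[X_2,X_2] = ((-0.5)·(-0.5) + (0.5)·(0.5) + (0.5)·(0.5) + (2.5)·(2.5) + (0.5)·(0.5) + (-3.5)·(-3.5)) / 5 = 19.5/5 = 3.9
  s[X_2,X_3] = ((-0.5)·(1.8333) + (0.5)·(-0.1667) + (0.5)·(4.8333) + (2.5)·(-2.1667) + (0.5)·(-2.1667) + (-3.5)·(-2.1667)) / 5 = 2.5/5 = 0.5
  s[X_3,X_3] = ((1.8333)·(1.8333) + (-0.1667)·(-0.1667) + (4.8333)·(4.8333) + (-2.1667)·(-2.1667) + (-2.1667)·(-2.1667) + (-2.1667)·(-2.1667)) / 5 = 40.8333/5 = 8.1667
  Sample standard deviations s_i = √(s[i,i]):
  s(X_1) = √(3.0667) = 1.7512
  s(X_2) = √(3.9) = 1.9748
  s(X_3) = √(8.1667) = 2.8577

Step 3 — r_{ij} = s_{ij} / (s_i · s_j):
  r[X_1,X_1] = 1 (diagonal).
  r[X_1,X_2] = -1.8 / (1.7512 · 1.9748) = -1.8 / 3.4583 = -0.5205
  r[X_1,X_3] = -0.6667 / (1.7512 · 2.8577) = -0.6667 / 5.0044 = -0.1332
  r[X_2,X_2] = 1 (diagonal).
  r[X_2,X_3] = 0.5 / (1.9748 · 2.8577) = 0.5 / 5.6436 = 0.0886
  r[X_3,X_3] = 1 (diagonal).

R is symmetric with unit diagonal. Assembling:

R = [[1, -0.5205, -0.1332],
 [-0.5205, 1, 0.0886],
 [-0.1332, 0.0886, 1]]


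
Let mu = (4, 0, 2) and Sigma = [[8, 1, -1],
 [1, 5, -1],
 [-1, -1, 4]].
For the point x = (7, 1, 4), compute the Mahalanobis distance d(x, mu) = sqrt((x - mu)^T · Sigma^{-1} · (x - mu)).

Step 1 — centre the observation: (x - mu) = (3, 1, 2).

Step 2 — invert Sigma (cofactor / det for 3×3, or solve directly):
  Sigma^{-1} = [[0.131, -0.0207, 0.0276],
 [-0.0207, 0.2138, 0.0483],
 [0.0276, 0.0483, 0.269]].

Step 3 — form the quadratic (x - mu)^T · Sigma^{-1} · (x - mu):
  Sigma^{-1} · (x - mu) = (0.4276, 0.2483, 0.669).
  (x - mu)^T · [Sigma^{-1} · (x - mu)] = (3)·(0.4276) + (1)·(0.2483) + (2)·(0.669) = 2.869.

Step 4 — take square root: d = √(2.869) ≈ 1.6938.

d(x, mu) = √(2.869) ≈ 1.6938


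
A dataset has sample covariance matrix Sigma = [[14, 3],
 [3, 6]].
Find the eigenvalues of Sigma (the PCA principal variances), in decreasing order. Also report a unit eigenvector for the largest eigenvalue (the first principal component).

Step 1 — characteristic polynomial of 2×2 Sigma:
  det(Sigma - λI) = λ² - trace · λ + det = 0.
  trace = 14 + 6 = 20, det = 14·6 - (3)² = 75.
Step 2 — discriminant:
  Δ = trace² - 4·det = 400 - 300 = 100.
Step 3 — eigenvalues:
  λ = (trace ± √Δ)/2 = (20 ± 10)/2,
  λ_1 = 15,  λ_2 = 5.

Step 4 — unit eigenvector for λ_1: solve (Sigma - λ_1 I)v = 0. First row:
  (14 - 15)·v_x + (3)·v_y = 0, i.e. (-1)·v_x + (3)·v_y = 0,
  so v ∝ (b, λ_1 - a) = (3, 1) = u.
  ||u|| = √((3)² + (1)²) = √(10) ≈ 3.1623,
  v_1 = u/||u|| ≈ (0.9487, 0.3162) (||v_1|| = 1).

λ_1 = 15,  λ_2 = 5;  v_1 ≈ (0.9487, 0.3162)


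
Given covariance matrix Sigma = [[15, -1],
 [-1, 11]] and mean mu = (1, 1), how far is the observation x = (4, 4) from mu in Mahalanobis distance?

Step 1 — centre the observation: (x - mu) = (3, 3).

Step 2 — invert Sigma. det(Sigma) = 15·11 - (-1)² = 164.
  Sigma^{-1} = (1/det) · [[d, -b], [-b, a]] = [[0.0671, 0.0061],
 [0.0061, 0.0915]].

Step 3 — form the quadratic (x - mu)^T · Sigma^{-1} · (x - mu):
  Sigma^{-1} · (x - mu) = (0.2195, 0.2927).
  (x - mu)^T · [Sigma^{-1} · (x - mu)] = (3)·(0.2195) + (3)·(0.2927) = 1.5366.

Step 4 — take square root: d = √(1.5366) ≈ 1.2396.

d(x, mu) = √(1.5366) ≈ 1.2396


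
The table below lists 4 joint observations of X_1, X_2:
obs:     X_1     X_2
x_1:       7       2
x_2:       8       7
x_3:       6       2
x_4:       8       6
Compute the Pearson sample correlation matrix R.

Step 1 — column means:
  mean(X_1) = (7 + 8 + 6 + 8) / 4 = 29/4 = 7.25
  mean(X_2) = (2 + 7 + 2 + 6) / 4 = 17/4 = 4.25

Step 2 — sample variances and covariances s[i,j] = (1/(n-1)) · Σ_k (x_{k,i} - mean_i) · (x_{k,j} - mean_j), with n-1 = 3:
  s[X_1,X_1] = ((-0.25)·(-0.25) + (0.75)·(0.75) + (-1.25)·(-1.25) + (0.75)·(0.75)) / 3 = 2.75/3 = 0.9167
  s[X_1,X_2] = ((-0.25)·(-2.25) + (0.75)·(2.75) + (-1.25)·(-2.25) + (0.75)·(1.75)) / 3 = 6.75/3 = 2.25
  s[X_2,X_2] = ((-2.25)·(-2.25) + (2.75)·(2.75) + (-2.25)·(-2.25) + (1.75)·(1.75)) / 3 = 20.75/3 = 6.9167
  Sample standard deviations s_i = √(s[i,i]):
  s(X_1) = √(0.9167) = 0.9574
  s(X_2) = √(6.9167) = 2.63

Step 3 — r_{ij} = s_{ij} / (s_i · s_j):
  r[X_1,X_1] = 1 (diagonal).
  r[X_1,X_2] = 2.25 / (0.9574 · 2.63) = 2.25 / 2.518 = 0.8936
  r[X_2,X_2] = 1 (diagonal).

R is symmetric with unit diagonal. Assembling:

R = [[1, 0.8936],
 [0.8936, 1]]


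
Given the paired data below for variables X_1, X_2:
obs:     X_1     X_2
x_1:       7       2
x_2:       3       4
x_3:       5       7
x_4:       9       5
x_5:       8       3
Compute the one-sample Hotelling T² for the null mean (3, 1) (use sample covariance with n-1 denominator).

Step 1 — sample mean vector:
  mean(X_1) = (7 + 3 + 5 + 9 + 8) / 5 = 32/5 = 6.4
  mean(X_2) = (2 + 4 + 7 + 5 + 3) / 5 = 21/5 = 4.2
  x̄ = (6.4, 4.2),  deviation x̄ - mu_0 = (6.4, 4.2) - (3, 1) = (3.4, 3.2).

Step 2 — sample covariance matrix, S[i,j] = (1/(n-1)) · Σ_k (x_{k,i} - mean_i) · (x_{k,j} - mean_j), divisor n-1 = 4:
  S[X_1,X_1] = ((0.6)·(0.6) + (-3.4)·(-3.4) + (-1.4)·(-1.4) + (2.6)·(2.6) + (1.6)·(1.6)) / 4 = 23.2/4 = 5.8
  S[X_1,X_2] = ((0.6)·(-2.2) + (-3.4)·(-0.2) + (-1.4)·(2.8) + (2.6)·(0.8) + (1.6)·(-1.2)) / 4 = -4.4/4 = -1.1
  S[X_2,X_2] = ((-2.2)·(-2.2) + (-0.2)·(-0.2) + (2.8)·(2.8) + (0.8)·(0.8) + (-1.2)·(-1.2)) / 4 = 14.8/4 = 3.7
  S = [[5.8, -1.1],
 [-1.1, 3.7]].

Step 3 — invert S. det(S) = 5.8·3.7 - (-1.1)² = 20.25.
  S^{-1} = (1/det) · [[d, -b], [-b, a]] = [[0.1827, 0.0543],
 [0.0543, 0.2864]].

Step 4 — quadratic form (x̄ - mu_0)^T · S^{-1} · (x̄ - mu_0):
  S^{-1} · (x̄ - mu_0) = (0.7951, 1.1012),
  (x̄ - mu_0)^T · [...] = (3.4)·(0.7951) + (3.2)·(1.1012) = 6.2272.

Step 5 — scale by n: T² = 5 · 6.2272 = 31.1358.

T² ≈ 31.1358


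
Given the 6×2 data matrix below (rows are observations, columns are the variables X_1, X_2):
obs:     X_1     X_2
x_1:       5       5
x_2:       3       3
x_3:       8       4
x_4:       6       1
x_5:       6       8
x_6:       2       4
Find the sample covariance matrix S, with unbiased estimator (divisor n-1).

Step 1 — column means:
  mean(X_1) = (5 + 3 + 8 + 6 + 6 + 2) / 6 = 30/6 = 5
  mean(X_2) = (5 + 3 + 4 + 1 + 8 + 4) / 6 = 25/6 = 4.1667

Step 2 — sample covariance S[i,j] = (1/(n-1)) · Σ_k (x_{k,i} - mean_i) · (x_{k,j} - mean_j), with n-1 = 5.
  S[X_1,X_1] = ((0)·(0) + (-2)·(-2) + (3)·(3) + (1)·(1) + (1)·(1) + (-3)·(-3)) / 5 = 24/5 = 4.8
  S[X_1,X_2] = ((0)·(0.8333) + (-2)·(-1.1667) + (3)·(-0.1667) + (1)·(-3.1667) + (1)·(3.8333) + (-3)·(-0.1667)) / 5 = 3/5 = 0.6
  S[X_2,X_2] = ((0.8333)·(0.8333) + (-1.1667)·(-1.1667) + (-0.1667)·(-0.1667) + (-3.1667)·(-3.1667) + (3.8333)·(3.8333) + (-0.1667)·(-0.1667)) / 5 = 26.8333/5 = 5.3667

S is symmetric (S[j,i] = S[i,j]). Assembling:

S = [[4.8, 0.6],
 [0.6, 5.3667]]


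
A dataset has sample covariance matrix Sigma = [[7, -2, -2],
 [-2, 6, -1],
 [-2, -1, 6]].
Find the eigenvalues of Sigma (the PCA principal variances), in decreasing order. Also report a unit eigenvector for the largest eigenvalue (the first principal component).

Step 1 — characteristic polynomial p(λ) = det(λI - Sigma) = λ³ - tr·λ² + c_1·λ - det, where tr = trace, c_1 = sum of the principal 2×2 minors, det = det(Sigma):
  tr = 7 + 6 + 6 = 19,
  c_1 = (7·6 - (-2)²) + (7·6 - (-2)²) + (6·6 - (-1)²) = 38 + 38 + 35 = 111,
  det = 7·(6·6 - (-1)²) - (-2)·((-2)·6 - (-1)·(-2)) + (-2)·((-2)·(-1) - 6·(-2)) = 7·(35) - (-2)·(-14) + (-2)·(14) = 189.
  So p(λ) = λ³ - 19λ² + 111λ - 189.
Step 2 — look for an integer root (rational root theorem: any rational root is an integer divisor of 189). Testing λ = 3:
  p(3) = 27 - 171 + 333 - 189 = 0  ✓
  Dividing out (λ - 3): p(λ) = (λ - 3)(λ² - 16λ + 63).
Step 3 — remaining eigenvalues from the quadratic λ² - 16λ + 63 = 0:
  Δ = 16² - 4·63 = 256 - 252 = 4,  λ = (16 ± √4)/2 = (16 ± 2)/2 = 9 or 7.
  Sorted: λ_1 = 9,  λ_2 = 7,  λ_3 = 3  (check: sum = 19 = tr ✓).

Step 4 — unit eigenvector for λ_1 = 9: v spans the null space of (Sigma - λ_1 I), whose rows are
  r_1 = (-2, -2, -2),  r_2 = (-2, -3, -1),  r_3 = (-2, -1, -3).
  v is orthogonal to every row, so take v ∝ r_1 × r_2 = ((-2)·(-1) - (-2)·(-3), (-2)·(-2) - (-2)·(-1), (-2)·(-3) - (-2)·(-2)) = (-4, 2, 2).
  Rescale (divide by 2; multiply by -1 so the first nonzero entry is positive): u = (2, -1, -1).
  ||u|| = √((2)² + (-1)² + (-1)²) = √(6) ≈ 2.4495,  v_1 = u/||u|| ≈ (0.8165, -0.4082, -0.4082) (||v_1|| = 1).

λ_1 = 9,  λ_2 = 7,  λ_3 = 3;  v_1 ≈ (0.8165, -0.4082, -0.4082)


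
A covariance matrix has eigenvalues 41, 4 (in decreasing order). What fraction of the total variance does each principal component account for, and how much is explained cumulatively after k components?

Step 1 — total variance = trace(Sigma) = Σ λ_i = 41 + 4 = 45.

Step 2 — fraction explained by component i = λ_i / Σ λ:
  PC1: 41/45 = 0.9111
  PC2: 4/45 = 0.0889

Step 3 — cumulative fraction after k components = (λ_1 + ... + λ_k) / Σ λ:
  k = 1: 41/45 = 0.9111
  k = 2: (41 + 4)/45 = 45/45 = 1

Summary (fraction, with percent):

explained: PC1 0.9111 (91.11%), PC2 0.0889 (8.89%);  cumulative: 0.9111, 1


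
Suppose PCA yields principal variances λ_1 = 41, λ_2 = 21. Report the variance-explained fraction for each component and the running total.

Step 1 — total variance = trace(Sigma) = Σ λ_i = 41 + 21 = 62.

Step 2 — fraction explained by component i = λ_i / Σ λ:
  PC1: 41/62 = 0.6613
  PC2: 21/62 = 0.3387

Step 3 — cumulative fraction after k components = (λ_1 + ... + λ_k) / Σ λ:
  k = 1: 41/62 = 0.6613
  k = 2: (41 + 21)/62 = 62/62 = 1

Summary (fraction, with percent):

explained: PC1 0.6613 (66.13%), PC2 0.3387 (33.87%);  cumulative: 0.6613, 1


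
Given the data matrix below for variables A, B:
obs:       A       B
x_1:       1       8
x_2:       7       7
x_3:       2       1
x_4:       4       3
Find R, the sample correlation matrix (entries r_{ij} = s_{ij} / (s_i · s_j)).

Step 1 — column means:
  mean(A) = (1 + 7 + 2 + 4) / 4 = 14/4 = 3.5
  mean(B) = (8 + 7 + 1 + 3) / 4 = 19/4 = 4.75

Step 2 — sample variances and covariances s[i,j] = (1/(n-1)) · Σ_k (x_{k,i} - mean_i) · (x_{k,j} - mean_j), with n-1 = 3:
  s[A,A] = ((-2.5)·(-2.5) + (3.5)·(3.5) + (-1.5)·(-1.5) + (0.5)·(0.5)) / 3 = 21/3 = 7
  s[A,B] = ((-2.5)·(3.25) + (3.5)·(2.25) + (-1.5)·(-3.75) + (0.5)·(-1.75)) / 3 = 4.5/3 = 1.5
  s[B,B] = ((3.25)·(3.25) + (2.25)·(2.25) + (-3.75)·(-3.75) + (-1.75)·(-1.75)) / 3 = 32.75/3 = 10.9167
  Sample standard deviations s_i = √(s[i,i]):
  s(A) = √(7) = 2.6458
  s(B) = √(10.9167) = 3.304

Step 3 — r_{ij} = s_{ij} / (s_i · s_j):
  r[A,A] = 1 (diagonal).
  r[A,B] = 1.5 / (2.6458 · 3.304) = 1.5 / 8.7417 = 0.1716
  r[B,B] = 1 (diagonal).

R is symmetric with unit diagonal. Assembling:

R = [[1, 0.1716],
 [0.1716, 1]]


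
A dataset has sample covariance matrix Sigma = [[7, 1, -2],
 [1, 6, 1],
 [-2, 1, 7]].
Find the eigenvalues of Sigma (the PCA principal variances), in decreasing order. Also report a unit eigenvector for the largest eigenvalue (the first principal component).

Step 1 — characteristic polynomial p(λ) = det(λI - Sigma) = λ³ - tr·λ² + c_1·λ - det, where tr = trace, c_1 = sum of the principal 2×2 minors, det = det(Sigma):
  tr = 7 + 6 + 7 = 20,
  c_1 = (7·6 - (1)²) + (7·7 - (-2)²) + (6·7 - (1)²) = 41 + 45 + 41 = 127,
  det = 7·(6·7 - (1)²) - (1)·((1)·7 - (1)·(-2)) + (-2)·((1)·(1) - 6·(-2)) = 7·(41) - (1)·(9) + (-2)·(13) = 252.
  So p(λ) = λ³ - 20λ² + 127λ - 252.
Step 2 — look for an integer root (rational root theorem: any rational root is an integer divisor of 252). Testing λ = 4:
  p(4) = 64 - 320 + 508 - 252 = 0  ✓
  Dividing out (λ - 4): p(λ) = (λ - 4)(λ² - 16λ + 63).
Step 3 — remaining eigenvalues from the quadratic λ² - 16λ + 63 = 0:
  Δ = 16² - 4·63 = 256 - 252 = 4,  λ = (16 ± √4)/2 = (16 ± 2)/2 = 9 or 7.
  Sorted: λ_1 = 9,  λ_2 = 7,  λ_3 = 4  (check: sum = 20 = tr ✓).

Step 4 — unit eigenvector for λ_1 = 9: v spans the null space of (Sigma - λ_1 I), whose rows are
  r_1 = (-2, 1, -2),  r_2 = (1, -3, 1),  r_3 = (-2, 1, -2).
  v is orthogonal to every row, so take v ∝ r_1 × r_2 = ((1)·(1) - (-2)·(-3), (-2)·(1) - (-2)·(1), (-2)·(-3) - (1)·(1)) = (-5, 0, 5).
  Rescale (divide by 5; multiply by -1 so the first nonzero entry is positive): u = (1, 0, -1).
  ||u|| = √((1)² + (0)² + (-1)²) = √(2) ≈ 1.4142,  v_1 = u/||u|| ≈ (0.7071, 0, -0.7071) (||v_1|| = 1).

λ_1 = 9,  λ_2 = 7,  λ_3 = 4;  v_1 ≈ (0.7071, 0, -0.7071)


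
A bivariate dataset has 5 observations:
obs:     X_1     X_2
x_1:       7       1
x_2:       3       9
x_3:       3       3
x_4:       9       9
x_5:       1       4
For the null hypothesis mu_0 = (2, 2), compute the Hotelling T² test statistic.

Step 1 — sample mean vector:
  mean(X_1) = (7 + 3 + 3 + 9 + 1) / 5 = 23/5 = 4.6
  mean(X_2) = (1 + 9 + 3 + 9 + 4) / 5 = 26/5 = 5.2
  x̄ = (4.6, 5.2),  deviation x̄ - mu_0 = (4.6, 5.2) - (2, 2) = (2.6, 3.2).

Step 2 — sample covariance matrix, S[i,j] = (1/(n-1)) · Σ_k (x_{k,i} - mean_i) · (x_{k,j} - mean_j), divisor n-1 = 4:
  S[X_1,X_1] = ((2.4)·(2.4) + (-1.6)·(-1.6) + (-1.6)·(-1.6) + (4.4)·(4.4) + (-3.6)·(-3.6)) / 4 = 43.2/4 = 10.8
  S[X_1,X_2] = ((2.4)·(-4.2) + (-1.6)·(3.8) + (-1.6)·(-2.2) + (4.4)·(3.8) + (-3.6)·(-1.2)) / 4 = 8.4/4 = 2.1
  S[X_2,X_2] = ((-4.2)·(-4.2) + (3.8)·(3.8) + (-2.2)·(-2.2) + (3.8)·(3.8) + (-1.2)·(-1.2)) / 4 = 52.8/4 = 13.2
  S = [[10.8, 2.1],
 [2.1, 13.2]].

Step 3 — invert S. det(S) = 10.8·13.2 - (2.1)² = 138.15.
  S^{-1} = (1/det) · [[d, -b], [-b, a]] = [[0.0955, -0.0152],
 [-0.0152, 0.0782]].

Step 4 — quadratic form (x̄ - mu_0)^T · S^{-1} · (x̄ - mu_0):
  S^{-1} · (x̄ - mu_0) = (0.1998, 0.2106),
  (x̄ - mu_0)^T · [...] = (2.6)·(0.1998) + (3.2)·(0.2106) = 1.1935.

Step 5 — scale by n: T² = 5 · 1.1935 = 5.9674.

T² ≈ 5.9674


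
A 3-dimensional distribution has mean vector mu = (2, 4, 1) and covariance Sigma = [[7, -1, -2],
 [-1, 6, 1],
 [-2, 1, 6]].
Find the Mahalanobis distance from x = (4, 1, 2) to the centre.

Step 1 — centre the observation: (x - mu) = (2, -3, 1).

Step 2 — invert Sigma (cofactor / det for 3×3, or solve directly):
  Sigma^{-1} = [[0.1598, 0.0183, 0.0502],
 [0.0183, 0.1735, -0.0228],
 [0.0502, -0.0228, 0.1872]].

Step 3 — form the quadratic (x - mu)^T · Sigma^{-1} · (x - mu):
  Sigma^{-1} · (x - mu) = (0.3151, -0.5068, 0.3562).
  (x - mu)^T · [Sigma^{-1} · (x - mu)] = (2)·(0.3151) + (-3)·(-0.5068) + (1)·(0.3562) = 2.5068.

Step 4 — take square root: d = √(2.5068) ≈ 1.5833.

d(x, mu) = √(2.5068) ≈ 1.5833


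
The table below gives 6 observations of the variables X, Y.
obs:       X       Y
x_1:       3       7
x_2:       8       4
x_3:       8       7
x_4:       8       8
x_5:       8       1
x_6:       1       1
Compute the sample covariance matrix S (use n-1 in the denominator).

Step 1 — column means:
  mean(X) = (3 + 8 + 8 + 8 + 8 + 1) / 6 = 36/6 = 6
  mean(Y) = (7 + 4 + 7 + 8 + 1 + 1) / 6 = 28/6 = 4.6667

Step 2 — sample covariance S[i,j] = (1/(n-1)) · Σ_k (x_{k,i} - mean_i) · (x_{k,j} - mean_j), with n-1 = 5.
  S[X,X] = ((-3)·(-3) + (2)·(2) + (2)·(2) + (2)·(2) + (2)·(2) + (-5)·(-5)) / 5 = 50/5 = 10
  S[X,Y] = ((-3)·(2.3333) + (2)·(-0.6667) + (2)·(2.3333) + (2)·(3.3333) + (2)·(-3.6667) + (-5)·(-3.6667)) / 5 = 14/5 = 2.8
  S[Y,Y] = ((2.3333)·(2.3333) + (-0.6667)·(-0.6667) + (2.3333)·(2.3333) + (3.3333)·(3.3333) + (-3.6667)·(-3.6667) + (-3.6667)·(-3.6667)) / 5 = 49.3333/5 = 9.8667

S is symmetric (S[j,i] = S[i,j]). Assembling:

S = [[10, 2.8],
 [2.8, 9.8667]]


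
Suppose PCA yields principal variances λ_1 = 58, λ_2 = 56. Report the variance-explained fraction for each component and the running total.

Step 1 — total variance = trace(Sigma) = Σ λ_i = 58 + 56 = 114.

Step 2 — fraction explained by component i = λ_i / Σ λ:
  PC1: 58/114 = 0.5088
  PC2: 56/114 = 0.4912

Step 3 — cumulative fraction after k components = (λ_1 + ... + λ_k) / Σ λ:
  k = 1: 58/114 = 0.5088
  k = 2: (58 + 56)/114 = 114/114 = 1

Summary (fraction, with percent):

explained: PC1 0.5088 (50.88%), PC2 0.4912 (49.12%);  cumulative: 0.5088, 1


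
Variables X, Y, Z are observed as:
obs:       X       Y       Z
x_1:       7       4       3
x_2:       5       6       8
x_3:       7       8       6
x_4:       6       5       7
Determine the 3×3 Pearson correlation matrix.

Step 1 — column means:
  mean(X) = (7 + 5 + 7 + 6) / 4 = 25/4 = 6.25
  mean(Y) = (4 + 6 + 8 + 5) / 4 = 23/4 = 5.75
  mean(Z) = (3 + 8 + 6 + 7) / 4 = 24/4 = 6

Step 2 — sample variances and covariances s[i,j] = (1/(n-1)) · Σ_k (x_{k,i} - mean_i) · (x_{k,j} - mean_j), with n-1 = 3:
  s[X,X] = ((0.75)·(0.75) + (-1.25)·(-1.25) + (0.75)·(0.75) + (-0.25)·(-0.25)) / 3 = 2.75/3 = 0.9167
  s[X,Y] = ((0.75)·(-1.75) + (-1.25)·(0.25) + (0.75)·(2.25) + (-0.25)·(-0.75)) / 3 = 0.25/3 = 0.0833
  s[X,Z] = ((0.75)·(-3) + (-1.25)·(2) + (0.75)·(0) + (-0.25)·(1)) / 3 = -5/3 = -1.6667
  s[Y,Y] = ((-1.75)·(-1.75) + (0.25)·(0.25) + (2.25)·(2.25) + (-0.75)·(-0.75)) / 3 = 8.75/3 = 2.9167
  s[Y,Z] = ((-1.75)·(-3) + (0.25)·(2) + (2.25)·(0) + (-0.75)·(1)) / 3 = 5/3 = 1.6667
  s[Z,Z] = ((-3)·(-3) + (2)·(2) + (0)·(0) + (1)·(1)) / 3 = 14/3 = 4.6667
  Sample standard deviations s_i = √(s[i,i]):
  s(X) = √(0.9167) = 0.9574
  s(Y) = √(2.9167) = 1.7078
  s(Z) = √(4.6667) = 2.1602

Step 3 — r_{ij} = s_{ij} / (s_i · s_j):
  r[X,X] = 1 (diagonal).
  r[X,Y] = 0.0833 / (0.9574 · 1.7078) = 0.0833 / 1.6351 = 0.051
  r[X,Z] = -1.6667 / (0.9574 · 2.1602) = -1.6667 / 2.0683 = -0.8058
  r[Y,Y] = 1 (diagonal).
  r[Y,Z] = 1.6667 / (1.7078 · 2.1602) = 1.6667 / 3.6893 = 0.4518
  r[Z,Z] = 1 (diagonal).

R is symmetric with unit diagonal. Assembling:

R = [[1, 0.051, -0.8058],
 [0.051, 1, 0.4518],
 [-0.8058, 0.4518, 1]]


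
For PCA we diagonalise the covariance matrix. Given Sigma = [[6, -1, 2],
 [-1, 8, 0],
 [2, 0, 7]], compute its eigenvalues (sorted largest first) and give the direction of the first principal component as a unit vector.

Step 1 — characteristic polynomial p(λ) = det(λI - Sigma) = λ³ - tr·λ² + c_1·λ - det, where tr = trace, c_1 = sum of the principal 2×2 minors, det = det(Sigma):
  tr = 6 + 8 + 7 = 21,
  c_1 = (6·8 - (-1)²) + (6·7 - (2)²) + (8·7 - (0)²) = 47 + 38 + 56 = 141,
  det = 6·(8·7 - (0)²) - (-1)·((-1)·7 - (0)·(2)) + (2)·((-1)·(0) - 8·(2)) = 6·(56) - (-1)·(-7) + (2)·(-16) = 297.
  So p(λ) = λ³ - 21λ² + 141λ - 297.
Step 2 — look for an integer root (rational root theorem: any rational root is an integer divisor of 297). Testing λ = 9:
  p(9) = 729 - 1701 + 1269 - 297 = 0  ✓
  Dividing out (λ - 9): p(λ) = (λ - 9)(λ² - 12λ + 33).
Step 3 — remaining eigenvalues from the quadratic λ² - 12λ + 33 = 0:
  Δ = 12² - 4·33 = 144 - 132 = 12,  λ = (12 ± √12)/2 = (12 ± 3.4641)/2 ≈ 7.7321 or 4.2679.
  Sorted: λ_1 = 9,  λ_2 = 7.7321,  λ_3 = 4.2679  (check: sum = 21 = tr ✓).

Step 4 — unit eigenvector for λ_1 = 9: v spans the null space of (Sigma - λ_1 I), whose rows are
  r_1 = (-3, -1, 2),  r_2 = (-1, -1, 0),  r_3 = (2, 0, -2).
  v is orthogonal to every row, so take v ∝ r_1 × r_2 = ((-1)·(0) - (2)·(-1), (2)·(-1) - (-3)·(0), (-3)·(-1) - (-1)·(-1)) = (2, -2, 2).
  Rescale (divide by 2): u = (1, -1, 1).
  ||u|| = √((1)² + (-1)² + (1)²) = √(3) ≈ 1.7321,  v_1 = u/||u|| ≈ (0.5774, -0.5774, 0.5774) (||v_1|| = 1).

λ_1 = 9,  λ_2 = 7.7321,  λ_3 = 4.2679;  v_1 ≈ (0.5774, -0.5774, 0.5774)


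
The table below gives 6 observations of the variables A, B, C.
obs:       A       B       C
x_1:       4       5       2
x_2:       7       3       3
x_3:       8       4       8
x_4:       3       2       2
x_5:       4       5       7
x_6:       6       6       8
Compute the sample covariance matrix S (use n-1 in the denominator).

Step 1 — column means:
  mean(A) = (4 + 7 + 8 + 3 + 4 + 6) / 6 = 32/6 = 5.3333
  mean(B) = (5 + 3 + 4 + 2 + 5 + 6) / 6 = 25/6 = 4.1667
  mean(C) = (2 + 3 + 8 + 2 + 7 + 8) / 6 = 30/6 = 5

Step 2 — sample covariance S[i,j] = (1/(n-1)) · Σ_k (x_{k,i} - mean_i) · (x_{k,j} - mean_j), with n-1 = 5.
  S[A,A] = ((-1.3333)·(-1.3333) + (1.6667)·(1.6667) + (2.6667)·(2.6667) + (-2.3333)·(-2.3333) + (-1.3333)·(-1.3333) + (0.6667)·(0.6667)) / 5 = 19.3333/5 = 3.8667
  S[A,B] = ((-1.3333)·(0.8333) + (1.6667)·(-1.1667) + (2.6667)·(-0.1667) + (-2.3333)·(-2.1667) + (-1.3333)·(0.8333) + (0.6667)·(1.8333)) / 5 = 1.6667/5 = 0.3333
  S[A,C] = ((-1.3333)·(-3) + (1.6667)·(-2) + (2.6667)·(3) + (-2.3333)·(-3) + (-1.3333)·(2) + (0.6667)·(3)) / 5 = 15/5 = 3
  S[B,B] = ((0.8333)·(0.8333) + (-1.1667)·(-1.1667) + (-0.1667)·(-0.1667) + (-2.1667)·(-2.1667) + (0.8333)·(0.8333) + (1.8333)·(1.8333)) / 5 = 10.8333/5 = 2.1667
  S[B,C] = ((0.8333)·(-3) + (-1.1667)·(-2) + (-0.1667)·(3) + (-2.1667)·(-3) + (0.8333)·(2) + (1.8333)·(3)) / 5 = 13/5 = 2.6
  S[C,C] = ((-3)·(-3) + (-2)·(-2) + (3)·(3) + (-3)·(-3) + (2)·(2) + (3)·(3)) / 5 = 44/5 = 8.8

S is symmetric (S[j,i] = S[i,j]). Assembling:

S = [[3.8667, 0.3333, 3],
 [0.3333, 2.1667, 2.6],
 [3, 2.6, 8.8]]


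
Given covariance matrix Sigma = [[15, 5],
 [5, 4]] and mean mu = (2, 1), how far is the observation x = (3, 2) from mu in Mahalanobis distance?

Step 1 — centre the observation: (x - mu) = (1, 1).

Step 2 — invert Sigma. det(Sigma) = 15·4 - (5)² = 35.
  Sigma^{-1} = (1/det) · [[d, -b], [-b, a]] = [[0.1143, -0.1429],
 [-0.1429, 0.4286]].

Step 3 — form the quadratic (x - mu)^T · Sigma^{-1} · (x - mu):
  Sigma^{-1} · (x - mu) = (-0.0286, 0.2857).
  (x - mu)^T · [Sigma^{-1} · (x - mu)] = (1)·(-0.0286) + (1)·(0.2857) = 0.2571.

Step 4 — take square root: d = √(0.2571) ≈ 0.5071.

d(x, mu) = √(0.2571) ≈ 0.5071


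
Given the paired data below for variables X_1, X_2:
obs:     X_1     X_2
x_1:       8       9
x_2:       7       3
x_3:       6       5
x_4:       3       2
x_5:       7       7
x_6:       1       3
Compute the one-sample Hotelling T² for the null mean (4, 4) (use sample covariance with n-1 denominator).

Step 1 — sample mean vector:
  mean(X_1) = (8 + 7 + 6 + 3 + 7 + 1) / 6 = 32/6 = 5.3333
  mean(X_2) = (9 + 3 + 5 + 2 + 7 + 3) / 6 = 29/6 = 4.8333
  x̄ = (5.3333, 4.8333),  deviation x̄ - mu_0 = (5.3333, 4.8333) - (4, 4) = (1.3333, 0.8333).

Step 2 — sample covariance matrix, S[i,j] = (1/(n-1)) · Σ_k (x_{k,i} - mean_i) · (x_{k,j} - mean_j), divisor n-1 = 5:
  S[X_1,X_1] = ((2.6667)·(2.6667) + (1.6667)·(1.6667) + (0.6667)·(0.6667) + (-2.3333)·(-2.3333) + (1.6667)·(1.6667) + (-4.3333)·(-4.3333)) / 5 = 37.3333/5 = 7.4667
  S[X_1,X_2] = ((2.6667)·(4.1667) + (1.6667)·(-1.8333) + (0.6667)·(0.1667) + (-2.3333)·(-2.8333) + (1.6667)·(2.1667) + (-4.3333)·(-1.8333)) / 5 = 26.3333/5 = 5.2667
  S[X_2,X_2] = ((4.1667)·(4.1667) + (-1.8333)·(-1.8333) + (0.1667)·(0.1667) + (-2.8333)·(-2.8333) + (2.1667)·(2.1667) + (-1.8333)·(-1.8333)) / 5 = 36.8333/5 = 7.3667
  S = [[7.4667, 5.2667],
 [5.2667, 7.3667]].

Step 3 — invert S. det(S) = 7.4667·7.3667 - (5.2667)² = 27.2667.
  S^{-1} = (1/det) · [[d, -b], [-b, a]] = [[0.2702, -0.1932],
 [-0.1932, 0.2738]].

Step 4 — quadratic form (x̄ - mu_0)^T · S^{-1} · (x̄ - mu_0):
  S^{-1} · (x̄ - mu_0) = (0.1993, -0.0293),
  (x̄ - mu_0)^T · [...] = (1.3333)·(0.1993) + (0.8333)·(-0.0293) = 0.2412.

Step 5 — scale by n: T² = 6 · 0.2412 = 1.4474.

T² ≈ 1.4474


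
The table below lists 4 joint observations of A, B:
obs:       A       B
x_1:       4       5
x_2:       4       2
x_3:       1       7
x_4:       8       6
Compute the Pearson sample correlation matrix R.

Step 1 — column means:
  mean(A) = (4 + 4 + 1 + 8) / 4 = 17/4 = 4.25
  mean(B) = (5 + 2 + 7 + 6) / 4 = 20/4 = 5

Step 2 — sample variances and covariances s[i,j] = (1/(n-1)) · Σ_k (x_{k,i} - mean_i) · (x_{k,j} - mean_j), with n-1 = 3:
  s[A,A] = ((-0.25)·(-0.25) + (-0.25)·(-0.25) + (-3.25)·(-3.25) + (3.75)·(3.75)) / 3 = 24.75/3 = 8.25
  s[A,B] = ((-0.25)·(0) + (-0.25)·(-3) + (-3.25)·(2) + (3.75)·(1)) / 3 = -2/3 = -0.6667
  s[B,B] = ((0)·(0) + (-3)·(-3) + (2)·(2) + (1)·(1)) / 3 = 14/3 = 4.6667
  Sample standard deviations s_i = √(s[i,i]):
  s(A) = √(8.25) = 2.8723
  s(B) = √(4.6667) = 2.1602

Step 3 — r_{ij} = s_{ij} / (s_i · s_j):
  r[A,A] = 1 (diagonal).
  r[A,B] = -0.6667 / (2.8723 · 2.1602) = -0.6667 / 6.2048 = -0.1074
  r[B,B] = 1 (diagonal).

R is symmetric with unit diagonal. Assembling:

R = [[1, -0.1074],
 [-0.1074, 1]]


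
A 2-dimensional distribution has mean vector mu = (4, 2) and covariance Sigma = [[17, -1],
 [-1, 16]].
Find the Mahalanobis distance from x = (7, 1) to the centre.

Step 1 — centre the observation: (x - mu) = (3, -1).

Step 2 — invert Sigma. det(Sigma) = 17·16 - (-1)² = 271.
  Sigma^{-1} = (1/det) · [[d, -b], [-b, a]] = [[0.059, 0.0037],
 [0.0037, 0.0627]].

Step 3 — form the quadratic (x - mu)^T · Sigma^{-1} · (x - mu):
  Sigma^{-1} · (x - mu) = (0.1734, -0.0517).
  (x - mu)^T · [Sigma^{-1} · (x - mu)] = (3)·(0.1734) + (-1)·(-0.0517) = 0.572.

Step 4 — take square root: d = √(0.572) ≈ 0.7563.

d(x, mu) = √(0.572) ≈ 0.7563


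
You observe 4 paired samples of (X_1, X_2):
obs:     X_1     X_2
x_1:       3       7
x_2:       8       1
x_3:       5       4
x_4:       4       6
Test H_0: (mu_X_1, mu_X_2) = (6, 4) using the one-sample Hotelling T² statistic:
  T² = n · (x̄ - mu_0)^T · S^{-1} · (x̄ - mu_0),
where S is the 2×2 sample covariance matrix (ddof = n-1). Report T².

Step 1 — sample mean vector:
  mean(X_1) = (3 + 8 + 5 + 4) / 4 = 20/4 = 5
  mean(X_2) = (7 + 1 + 4 + 6) / 4 = 18/4 = 4.5
  x̄ = (5, 4.5),  deviation x̄ - mu_0 = (5, 4.5) - (6, 4) = (-1, 0.5).

Step 2 — sample covariance matrix, S[i,j] = (1/(n-1)) · Σ_k (x_{k,i} - mean_i) · (x_{k,j} - mean_j), divisor n-1 = 3:
  S[X_1,X_1] = ((-2)·(-2) + (3)·(3) + (0)·(0) + (-1)·(-1)) / 3 = 14/3 = 4.6667
  S[X_1,X_2] = ((-2)·(2.5) + (3)·(-3.5) + (0)·(-0.5) + (-1)·(1.5)) / 3 = -17/3 = -5.6667
  S[X_2,X_2] = ((2.5)·(2.5) + (-3.5)·(-3.5) + (-0.5)·(-0.5) + (1.5)·(1.5)) / 3 = 21/3 = 7
  S = [[4.6667, -5.6667],
 [-5.6667, 7]].

Step 3 — invert S. det(S) = 4.6667·7 - (-5.6667)² = 0.5556.
  S^{-1} = (1/det) · [[d, -b], [-b, a]] = [[12.6, 10.2],
 [10.2, 8.4]].

Step 4 — quadratic form (x̄ - mu_0)^T · S^{-1} · (x̄ - mu_0):
  S^{-1} · (x̄ - mu_0) = (-7.5, -6),
  (x̄ - mu_0)^T · [...] = (-1)·(-7.5) + (0.5)·(-6) = 4.5.

Step 5 — scale by n: T² = 4 · 4.5 = 18.

T² ≈ 18
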